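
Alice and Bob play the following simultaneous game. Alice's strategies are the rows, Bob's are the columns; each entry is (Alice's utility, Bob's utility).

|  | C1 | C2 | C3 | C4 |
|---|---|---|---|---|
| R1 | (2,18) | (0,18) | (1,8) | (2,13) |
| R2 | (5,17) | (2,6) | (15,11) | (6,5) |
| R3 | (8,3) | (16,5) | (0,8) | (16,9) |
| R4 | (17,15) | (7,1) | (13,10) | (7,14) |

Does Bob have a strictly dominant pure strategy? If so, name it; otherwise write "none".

none

C1 fails to dominate C2 at R1 (18=18).
C2 fails to dominate C1 at R1 (18=18).
C3 fails to dominate C1 at R1 (8<18).
C4 fails to dominate C1 at R1 (13<18).
No single strategy dominates all the others.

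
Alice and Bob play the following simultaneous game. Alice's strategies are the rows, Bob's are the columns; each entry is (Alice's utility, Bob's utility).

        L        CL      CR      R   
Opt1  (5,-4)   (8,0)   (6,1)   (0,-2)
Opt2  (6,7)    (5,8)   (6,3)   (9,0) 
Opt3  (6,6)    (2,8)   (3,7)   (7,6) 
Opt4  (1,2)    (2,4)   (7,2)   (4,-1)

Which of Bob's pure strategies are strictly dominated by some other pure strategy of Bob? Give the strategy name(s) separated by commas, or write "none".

L: dominated, since CL does at least as well everywhere (Opt1: 0>-4, Opt2: 8>7, Opt3: 8>6, Opt4: 4>2).
CL is not dominated — it holds its own against L at Opt1 (0>-4); CR at Opt2 (8>3); R at Opt1 (0>-2).
CR: no other strategy beats it everywhere (L at Opt1 (1>-4); CL at Opt1 (1>0); R at Opt1 (1>-2)).
R is strictly dominated by CL (Opt1: 0>-2, Opt2: 8>0, Opt3: 8>6, Opt4: 4>-1).

L, R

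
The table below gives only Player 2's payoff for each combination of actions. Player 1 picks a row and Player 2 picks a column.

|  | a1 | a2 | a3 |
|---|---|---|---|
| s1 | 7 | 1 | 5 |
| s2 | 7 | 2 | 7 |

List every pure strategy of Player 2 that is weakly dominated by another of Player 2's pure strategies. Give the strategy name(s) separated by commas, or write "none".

a2, a3

Nothing dominates a1: a2 at s1 (7>1); a3 at s1 (7>5).
a2 is weakly dominated by a1 (s1: 7>1, s2: 7>2).
a3 is weakly dominated by a1 (s1: 7>5, s2: 7=7).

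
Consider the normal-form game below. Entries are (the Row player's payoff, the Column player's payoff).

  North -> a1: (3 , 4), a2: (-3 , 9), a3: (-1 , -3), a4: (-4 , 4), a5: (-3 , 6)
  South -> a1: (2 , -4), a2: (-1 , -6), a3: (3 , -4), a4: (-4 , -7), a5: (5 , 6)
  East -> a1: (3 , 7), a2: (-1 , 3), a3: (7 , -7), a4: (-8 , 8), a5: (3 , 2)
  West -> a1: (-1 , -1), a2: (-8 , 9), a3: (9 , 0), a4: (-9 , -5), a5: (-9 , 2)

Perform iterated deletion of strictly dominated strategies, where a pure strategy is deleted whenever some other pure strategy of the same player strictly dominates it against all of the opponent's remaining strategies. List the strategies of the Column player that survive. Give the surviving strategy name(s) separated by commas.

a1, a2, a4, a5

For the Column player, a5 strictly dominates a3 on the remaining rows (North: 6>-3, South: 6>-4, East: 2>-7, West: 2>0); eliminate a3.
The Row player's strategy West is strictly dominated by North (a1: 3>-1, a2: -3>-8, a4: -4>-9, a5: -3>-9) and is removed.
Among the remaining strategies, none is strictly dominated by another pure strategy of the same player, so the elimination stops.
Surviving strategies — the Row player: {North, South, East}; the Column player: {a1, a2, a4, a5}.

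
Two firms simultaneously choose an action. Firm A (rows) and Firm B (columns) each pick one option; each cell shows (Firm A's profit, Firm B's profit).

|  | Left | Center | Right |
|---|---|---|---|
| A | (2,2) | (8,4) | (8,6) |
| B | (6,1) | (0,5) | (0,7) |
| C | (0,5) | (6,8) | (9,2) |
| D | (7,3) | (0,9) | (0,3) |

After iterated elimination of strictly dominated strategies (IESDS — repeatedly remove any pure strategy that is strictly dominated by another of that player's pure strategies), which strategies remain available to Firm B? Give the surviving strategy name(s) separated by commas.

Center, Right

For Firm B, Center strictly dominates Left on the remaining rows (A: 4>2, B: 5>1, C: 8>5, D: 9>3); eliminate Left.
For Firm A, A strictly dominates B on the remaining columns (Center: 8>0, Right: 8>0); eliminate B.
Row D is eliminated: A beats it against every remaining column (Center: 8>0, Right: 8>0).
Among the remaining strategies, none is strictly dominated by another pure strategy of the same player, so the elimination stops.
Surviving strategies — Firm A: {A, C}; Firm B: {Center, Right}.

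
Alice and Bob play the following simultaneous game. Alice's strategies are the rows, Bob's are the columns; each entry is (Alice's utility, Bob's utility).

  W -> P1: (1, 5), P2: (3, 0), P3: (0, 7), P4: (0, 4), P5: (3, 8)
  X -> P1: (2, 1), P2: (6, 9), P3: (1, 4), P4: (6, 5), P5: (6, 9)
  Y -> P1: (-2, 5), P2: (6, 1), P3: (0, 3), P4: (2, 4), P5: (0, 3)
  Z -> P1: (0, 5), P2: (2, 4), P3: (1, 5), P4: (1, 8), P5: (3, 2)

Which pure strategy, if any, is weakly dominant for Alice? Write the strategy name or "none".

X vs W: P1: 2>1, P2: 6>3, P3: 1>0, P4: 6>0, P5: 6>3.
X vs Y: P1: 2>-2, P2: 6=6, P3: 1>0, P4: 6>2, P5: 6>0.
X vs Z: P1: 2>0, P2: 6>2, P3: 1=1, P4: 6>1, P5: 6>3.
X is at least as good as every other strategy against every opponent action, so it is weakly dominant.

X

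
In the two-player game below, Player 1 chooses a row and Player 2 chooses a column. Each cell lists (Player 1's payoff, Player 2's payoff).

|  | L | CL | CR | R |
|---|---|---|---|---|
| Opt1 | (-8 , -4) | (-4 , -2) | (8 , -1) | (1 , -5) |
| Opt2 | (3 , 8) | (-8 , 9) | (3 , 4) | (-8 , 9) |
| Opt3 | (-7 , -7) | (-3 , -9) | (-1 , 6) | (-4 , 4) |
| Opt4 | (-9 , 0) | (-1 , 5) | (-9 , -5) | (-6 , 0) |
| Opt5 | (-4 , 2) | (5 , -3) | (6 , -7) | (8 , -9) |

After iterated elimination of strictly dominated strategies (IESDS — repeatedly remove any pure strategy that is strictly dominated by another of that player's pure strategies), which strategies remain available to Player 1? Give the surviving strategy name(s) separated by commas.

Opt1, Opt2, Opt5

Row Opt3 is eliminated: Opt5 beats it against every remaining column (L: -4>-7, CL: 5>-3, CR: 6>-1, R: 8>-4).
For Player 1, Opt5 strictly dominates Opt4 on the remaining columns (L: -4>-9, CL: 5>-1, CR: 6>-9, R: 8>-6); eliminate Opt4.
Among the remaining strategies, none is strictly dominated by another pure strategy of the same player, so the elimination stops.
Surviving strategies — Player 1: {Opt1, Opt2, Opt5}; Player 2: {L, CL, CR, R}.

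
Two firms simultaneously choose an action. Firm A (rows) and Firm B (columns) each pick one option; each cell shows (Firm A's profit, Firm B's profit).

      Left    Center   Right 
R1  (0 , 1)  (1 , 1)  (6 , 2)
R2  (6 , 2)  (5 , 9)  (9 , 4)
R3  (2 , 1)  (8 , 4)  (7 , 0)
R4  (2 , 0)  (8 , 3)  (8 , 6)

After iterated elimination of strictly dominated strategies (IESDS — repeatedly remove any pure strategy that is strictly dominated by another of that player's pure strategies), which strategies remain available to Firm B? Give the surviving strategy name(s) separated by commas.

Center, Right

Firm A's strategy R1 is strictly dominated by R2 (Left: 6>0, Center: 5>1, Right: 9>6) and is removed.
Firm B's strategy Left is strictly dominated by Center (R2: 9>2, R3: 4>1, R4: 3>0) and is removed.
Among the remaining strategies, none is strictly dominated by another pure strategy of the same player, so the elimination stops.
Surviving strategies — Firm A: {R2, R3, R4}; Firm B: {Center, Right}.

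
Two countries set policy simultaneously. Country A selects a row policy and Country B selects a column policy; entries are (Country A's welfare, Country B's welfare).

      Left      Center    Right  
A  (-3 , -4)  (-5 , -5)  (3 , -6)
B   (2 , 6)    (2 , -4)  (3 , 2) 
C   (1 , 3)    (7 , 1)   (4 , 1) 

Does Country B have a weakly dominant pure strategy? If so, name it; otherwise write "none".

Left

Left vs Center: A: -4>-5, B: 6>-4, C: 3>1.
Left vs Right: A: -4>-6, B: 6>2, C: 3>1.
Left is at least as good as every other strategy against every opponent action, so it is weakly dominant.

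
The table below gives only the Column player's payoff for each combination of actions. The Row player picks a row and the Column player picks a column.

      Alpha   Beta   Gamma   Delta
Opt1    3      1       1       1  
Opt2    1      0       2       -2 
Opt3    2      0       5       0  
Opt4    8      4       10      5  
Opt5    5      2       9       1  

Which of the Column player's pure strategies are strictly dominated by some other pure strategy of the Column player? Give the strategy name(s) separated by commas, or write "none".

Beta, Delta

Alpha is not dominated — it holds its own against Beta at Opt1 (3>1); Gamma at Opt1 (3>1); Delta at Opt1 (3>1).
Alpha strictly dominates Beta — Opt1: 3>1, Opt2: 1>0, Opt3: 2>0, Opt4: 8>4, Opt5: 5>2.
Gamma is not dominated — it holds its own against Alpha at Opt2 (2>1); Beta at Opt1 (1=1); Delta at Opt1 (1=1).
Delta: dominated, since Alpha does at least as well everywhere (Opt1: 3>1, Opt2: 1>-2, Opt3: 2>0, Opt4: 8>5, Opt5: 5>1).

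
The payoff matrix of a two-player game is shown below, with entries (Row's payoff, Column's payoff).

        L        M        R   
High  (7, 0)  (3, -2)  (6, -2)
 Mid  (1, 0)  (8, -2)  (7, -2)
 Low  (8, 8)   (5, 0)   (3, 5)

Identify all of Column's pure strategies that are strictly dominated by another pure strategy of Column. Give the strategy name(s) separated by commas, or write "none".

Nothing dominates L: M at High (0>-2); R at High (0>-2).
M is strictly dominated by L (High: 0>-2, Mid: 0>-2, Low: 8>0).
R is strictly dominated by L (High: 0>-2, Mid: 0>-2, Low: 8>5).

M, R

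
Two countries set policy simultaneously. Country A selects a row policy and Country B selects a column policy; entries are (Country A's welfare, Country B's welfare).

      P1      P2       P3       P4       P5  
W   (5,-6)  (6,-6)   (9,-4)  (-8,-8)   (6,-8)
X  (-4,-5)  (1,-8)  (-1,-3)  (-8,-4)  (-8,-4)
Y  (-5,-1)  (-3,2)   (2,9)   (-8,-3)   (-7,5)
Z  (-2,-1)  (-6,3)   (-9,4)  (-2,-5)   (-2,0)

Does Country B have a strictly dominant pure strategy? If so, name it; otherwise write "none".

P3 vs P1: W: -4>-6, X: -3>-5, Y: 9>-1, Z: 4>-1.
P3 vs P2: W: -4>-6, X: -3>-8, Y: 9>2, Z: 4>3.
P3 vs P4: W: -4>-8, X: -3>-4, Y: 9>-3, Z: 4>-5.
P3 vs P5: W: -4>-8, X: -3>-4, Y: 9>5, Z: 4>0.
P3 strictly beats every other strategy against every opponent action, so it is strictly dominant.

P3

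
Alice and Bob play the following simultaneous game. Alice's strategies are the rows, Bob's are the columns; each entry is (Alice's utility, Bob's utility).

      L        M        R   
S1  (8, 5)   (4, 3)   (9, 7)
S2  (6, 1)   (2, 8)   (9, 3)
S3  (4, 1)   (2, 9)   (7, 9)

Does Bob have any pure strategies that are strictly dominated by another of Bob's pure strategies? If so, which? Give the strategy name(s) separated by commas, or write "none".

R strictly dominates L — S1: 7>5, S2: 3>1, S3: 9>1.
M is not dominated — it holds its own against L at S2 (8>1); R at S2 (8>3).
R is not dominated — it holds its own against L at S1 (7>5); M at S1 (7>3).

L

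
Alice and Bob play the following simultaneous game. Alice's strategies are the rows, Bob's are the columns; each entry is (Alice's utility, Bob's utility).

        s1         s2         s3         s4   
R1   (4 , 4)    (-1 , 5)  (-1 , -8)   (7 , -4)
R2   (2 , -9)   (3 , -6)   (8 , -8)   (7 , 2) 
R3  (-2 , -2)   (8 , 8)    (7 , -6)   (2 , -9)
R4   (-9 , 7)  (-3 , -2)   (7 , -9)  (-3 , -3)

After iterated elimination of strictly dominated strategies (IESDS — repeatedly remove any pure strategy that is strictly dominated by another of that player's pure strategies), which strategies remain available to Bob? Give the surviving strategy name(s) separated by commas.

s2, s4

For Alice, R2 strictly dominates R4 on the remaining columns (s1: 2>-9, s2: 3>-3, s3: 8>7, s4: 7>-3); eliminate R4.
Column s1 is eliminated: s2 beats it against every remaining row (R1: 5>4, R2: -6>-9, R3: 8>-2).
Bob's strategy s3 is strictly dominated by s2 (R1: 5>-8, R2: -6>-8, R3: 8>-6) and is removed.
Among the remaining strategies, none is strictly dominated by another pure strategy of the same player, so the elimination stops.
Surviving strategies — Alice: {R1, R2, R3}; Bob: {s2, s4}.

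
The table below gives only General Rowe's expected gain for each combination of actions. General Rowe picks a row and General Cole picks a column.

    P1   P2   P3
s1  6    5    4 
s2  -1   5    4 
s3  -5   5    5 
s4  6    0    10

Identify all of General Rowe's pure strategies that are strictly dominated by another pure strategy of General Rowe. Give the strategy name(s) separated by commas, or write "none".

s1: no other strategy beats it everywhere (s2 at P1 (6>-1); s3 at P1 (6>-5); s4 at P1 (6=6)).
s2: no other strategy beats it everywhere (s1 at P2 (5=5); s3 at P1 (-1>-5); s4 at P2 (5>0)).
s3 is not dominated — it holds its own against s1 at P2 (5=5); s2 at P2 (5=5); s4 at P2 (5>0).
s4 is not dominated — it holds its own against s1 at P1 (6=6); s2 at P1 (6>-1); s3 at P1 (6>-5).

none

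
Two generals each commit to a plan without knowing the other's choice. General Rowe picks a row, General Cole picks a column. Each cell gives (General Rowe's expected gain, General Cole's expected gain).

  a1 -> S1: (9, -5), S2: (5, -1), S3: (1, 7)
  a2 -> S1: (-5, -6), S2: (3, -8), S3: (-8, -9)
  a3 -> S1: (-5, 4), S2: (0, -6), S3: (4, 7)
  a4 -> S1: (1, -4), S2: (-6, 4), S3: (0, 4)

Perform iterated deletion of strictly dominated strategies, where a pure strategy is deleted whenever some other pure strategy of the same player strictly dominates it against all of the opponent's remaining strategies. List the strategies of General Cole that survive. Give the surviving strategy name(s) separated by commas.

General Rowe's strategy a2 is strictly dominated by a1 (S1: 9>-5, S2: 5>3, S3: 1>-8) and is removed.
Row a4 is eliminated: a1 beats it against every remaining column (S1: 9>1, S2: 5>-6, S3: 1>0).
Column S1 is eliminated: S3 beats it against every remaining row (a1: 7>-5, a3: 7>4).
For General Cole, S3 strictly dominates S2 on the remaining rows (a1: 7>-1, a3: 7>-6); eliminate S2.
Row a1 is eliminated: a3 beats it against every remaining column (S3: 4>1).
Among the remaining strategies, none is strictly dominated by another pure strategy of the same player, so the elimination stops.
Surviving strategies — General Rowe: {a3}; General Cole: {S3}.

S3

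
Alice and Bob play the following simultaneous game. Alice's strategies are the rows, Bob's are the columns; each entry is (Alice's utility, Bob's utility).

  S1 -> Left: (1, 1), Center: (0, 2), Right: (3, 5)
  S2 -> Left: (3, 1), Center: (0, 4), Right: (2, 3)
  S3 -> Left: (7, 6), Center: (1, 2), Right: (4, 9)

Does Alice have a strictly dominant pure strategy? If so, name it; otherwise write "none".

S3

S3 vs S1: Left: 7>1, Center: 1>0, Right: 4>3.
S3 vs S2: Left: 7>3, Center: 1>0, Right: 4>2.
S3 strictly beats every other strategy against every opponent action, so it is strictly dominant.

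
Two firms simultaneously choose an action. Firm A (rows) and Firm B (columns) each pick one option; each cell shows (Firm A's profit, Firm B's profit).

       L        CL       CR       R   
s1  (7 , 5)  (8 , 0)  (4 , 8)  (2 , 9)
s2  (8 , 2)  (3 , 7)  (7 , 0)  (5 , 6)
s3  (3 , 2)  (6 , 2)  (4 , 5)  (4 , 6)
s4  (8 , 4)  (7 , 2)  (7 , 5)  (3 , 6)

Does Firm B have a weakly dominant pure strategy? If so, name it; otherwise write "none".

L fails to dominate CL at s2 (2<7).
CL fails to dominate L at s1 (0<5).
CR fails to dominate L at s2 (0<2).
R fails to dominate CL at s2 (6<7).
No single strategy dominates all the others.

none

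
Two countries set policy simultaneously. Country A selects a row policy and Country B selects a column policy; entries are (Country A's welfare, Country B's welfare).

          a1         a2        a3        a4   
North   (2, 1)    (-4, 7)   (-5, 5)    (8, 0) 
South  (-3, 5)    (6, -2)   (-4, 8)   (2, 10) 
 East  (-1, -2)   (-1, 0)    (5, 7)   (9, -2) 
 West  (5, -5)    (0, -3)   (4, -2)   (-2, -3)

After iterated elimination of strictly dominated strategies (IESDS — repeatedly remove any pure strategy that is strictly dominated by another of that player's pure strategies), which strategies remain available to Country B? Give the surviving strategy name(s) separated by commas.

a3

Country B's strategy a1 is strictly dominated by a3 (North: 5>1, South: 8>5, East: 7>-2, West: -2>-5) and is removed.
For Country A, East strictly dominates North on the remaining columns (a2: -1>-4, a3: 5>-5, a4: 9>8); eliminate North.
Country B's strategy a2 is strictly dominated by a3 (South: 8>-2, East: 7>0, West: -2>-3) and is removed.
Country A's strategy South is strictly dominated by East (a3: 5>-4, a4: 9>2) and is removed.
Row West is eliminated: East beats it against every remaining column (a3: 5>4, a4: 9>-2).
For Country B, a3 strictly dominates a4 on the remaining rows (East: 7>-2); eliminate a4.
Among the remaining strategies, none is strictly dominated by another pure strategy of the same player, so the elimination stops.
Surviving strategies — Country A: {East}; Country B: {a3}.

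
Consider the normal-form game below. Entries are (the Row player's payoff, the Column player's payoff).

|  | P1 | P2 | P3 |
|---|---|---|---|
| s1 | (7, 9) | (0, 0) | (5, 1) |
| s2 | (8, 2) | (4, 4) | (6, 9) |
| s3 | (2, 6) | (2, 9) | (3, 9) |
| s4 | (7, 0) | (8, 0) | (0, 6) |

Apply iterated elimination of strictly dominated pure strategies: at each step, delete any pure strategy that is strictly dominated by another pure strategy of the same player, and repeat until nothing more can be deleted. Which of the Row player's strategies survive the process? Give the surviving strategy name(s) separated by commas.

s2

The Row player's strategy s1 is strictly dominated by s2 (P1: 8>7, P2: 4>0, P3: 6>5) and is removed.
For the Row player, s2 strictly dominates s3 on the remaining columns (P1: 8>2, P2: 4>2, P3: 6>3); eliminate s3.
For the Column player, P3 strictly dominates P1 on the remaining rows (s2: 9>2, s4: 6>0); eliminate P1.
The Column player's strategy P2 is strictly dominated by P3 (s2: 9>4, s4: 6>0) and is removed.
For the Row player, s2 strictly dominates s4 on the remaining columns (P3: 6>0); eliminate s4.
Among the remaining strategies, none is strictly dominated by another pure strategy of the same player, so the elimination stops.
Surviving strategies — the Row player: {s2}; the Column player: {P3}.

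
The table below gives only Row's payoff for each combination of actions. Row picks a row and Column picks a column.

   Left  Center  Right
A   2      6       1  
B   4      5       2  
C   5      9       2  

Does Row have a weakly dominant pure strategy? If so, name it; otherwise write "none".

C vs A: Left: 5>2, Center: 9>6, Right: 2>1.
C vs B: Left: 5>4, Center: 9>5, Right: 2=2.
C is at least as good as every other strategy against every opponent action, so it is weakly dominant.

C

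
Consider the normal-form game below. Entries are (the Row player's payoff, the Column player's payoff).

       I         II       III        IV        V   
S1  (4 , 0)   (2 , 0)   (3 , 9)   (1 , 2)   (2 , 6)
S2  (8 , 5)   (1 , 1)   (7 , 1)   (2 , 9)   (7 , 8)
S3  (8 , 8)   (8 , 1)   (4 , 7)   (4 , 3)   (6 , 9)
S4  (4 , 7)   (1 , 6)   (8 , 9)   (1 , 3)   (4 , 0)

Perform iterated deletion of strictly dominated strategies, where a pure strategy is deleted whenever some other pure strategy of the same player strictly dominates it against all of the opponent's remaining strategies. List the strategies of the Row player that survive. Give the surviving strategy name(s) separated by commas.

S2, S3, S4

Row S1 is eliminated: S3 beats it against every remaining column (I: 8>4, II: 8>2, III: 4>3, IV: 4>1, V: 6>2).
For the Column player, I strictly dominates II on the remaining rows (S2: 5>1, S3: 8>1, S4: 7>6); eliminate II.
Among the remaining strategies, none is strictly dominated by another pure strategy of the same player, so the elimination stops.
Surviving strategies — the Row player: {S2, S3, S4}; the Column player: {I, III, IV, V}.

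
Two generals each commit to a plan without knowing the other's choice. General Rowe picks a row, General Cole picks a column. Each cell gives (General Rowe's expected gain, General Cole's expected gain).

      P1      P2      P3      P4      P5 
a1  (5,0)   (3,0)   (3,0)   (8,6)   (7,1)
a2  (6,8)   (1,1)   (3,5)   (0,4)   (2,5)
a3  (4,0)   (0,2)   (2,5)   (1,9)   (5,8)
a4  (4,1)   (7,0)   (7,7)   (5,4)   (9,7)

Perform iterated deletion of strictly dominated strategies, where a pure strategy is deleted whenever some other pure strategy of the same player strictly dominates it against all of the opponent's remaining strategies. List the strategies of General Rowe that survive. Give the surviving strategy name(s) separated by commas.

a1, a2, a4

Row a3 is eliminated: a1 beats it against every remaining column (P1: 5>4, P2: 3>0, P3: 3>2, P4: 8>1, P5: 7>5).
General Cole's strategy P2 is strictly dominated by P4 (a1: 6>0, a2: 4>1, a4: 4>0) and is removed.
Among the remaining strategies, none is strictly dominated by another pure strategy of the same player, so the elimination stops.
Surviving strategies — General Rowe: {a1, a2, a4}; General Cole: {P1, P3, P4, P5}.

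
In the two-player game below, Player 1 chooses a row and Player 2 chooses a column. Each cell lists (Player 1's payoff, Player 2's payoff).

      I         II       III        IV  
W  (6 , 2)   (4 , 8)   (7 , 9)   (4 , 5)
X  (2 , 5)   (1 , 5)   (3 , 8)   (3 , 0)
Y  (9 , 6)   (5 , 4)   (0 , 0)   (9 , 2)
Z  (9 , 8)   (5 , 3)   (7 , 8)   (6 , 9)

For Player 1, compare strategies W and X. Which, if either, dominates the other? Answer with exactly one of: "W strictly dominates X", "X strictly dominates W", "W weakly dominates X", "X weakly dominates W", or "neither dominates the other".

W's payoffs vs X's, by Player 2's action — I: 6>2, II: 4>1, III: 7>3, IV: 4>3.
W gives a strictly higher payoff against each choice by Player 2, so W strictly dominates X.

W strictly dominates X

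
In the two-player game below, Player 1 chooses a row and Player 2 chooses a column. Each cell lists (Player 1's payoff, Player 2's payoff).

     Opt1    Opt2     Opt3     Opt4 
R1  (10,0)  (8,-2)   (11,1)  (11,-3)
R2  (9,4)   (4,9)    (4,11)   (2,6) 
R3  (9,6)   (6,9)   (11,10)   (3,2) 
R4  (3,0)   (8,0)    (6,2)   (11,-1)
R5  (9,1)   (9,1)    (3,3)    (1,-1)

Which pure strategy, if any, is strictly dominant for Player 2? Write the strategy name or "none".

Opt3

Opt3 vs Opt1: R1: 1>0, R2: 11>4, R3: 10>6, R4: 2>0, R5: 3>1.
Opt3 vs Opt2: R1: 1>-2, R2: 11>9, R3: 10>9, R4: 2>0, R5: 3>1.
Opt3 vs Opt4: R1: 1>-3, R2: 11>6, R3: 10>2, R4: 2>-1, R5: 3>-1.
Opt3 strictly beats every other strategy against every opponent action, so it is strictly dominant.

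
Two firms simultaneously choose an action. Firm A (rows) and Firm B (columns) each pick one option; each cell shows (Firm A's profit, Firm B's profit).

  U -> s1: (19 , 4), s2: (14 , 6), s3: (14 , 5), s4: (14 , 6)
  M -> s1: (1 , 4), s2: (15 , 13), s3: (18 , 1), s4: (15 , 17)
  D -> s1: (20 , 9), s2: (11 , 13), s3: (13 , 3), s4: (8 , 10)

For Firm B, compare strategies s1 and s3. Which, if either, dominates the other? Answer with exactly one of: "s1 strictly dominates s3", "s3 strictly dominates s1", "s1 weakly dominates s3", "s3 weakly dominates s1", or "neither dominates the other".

neither dominates the other

Compare s1 to s3 across every action of Firm A: U: 4<5, M: 4>1, D: 9>3.
s1 does better at M, D but worse at U; neither strategy dominates the other.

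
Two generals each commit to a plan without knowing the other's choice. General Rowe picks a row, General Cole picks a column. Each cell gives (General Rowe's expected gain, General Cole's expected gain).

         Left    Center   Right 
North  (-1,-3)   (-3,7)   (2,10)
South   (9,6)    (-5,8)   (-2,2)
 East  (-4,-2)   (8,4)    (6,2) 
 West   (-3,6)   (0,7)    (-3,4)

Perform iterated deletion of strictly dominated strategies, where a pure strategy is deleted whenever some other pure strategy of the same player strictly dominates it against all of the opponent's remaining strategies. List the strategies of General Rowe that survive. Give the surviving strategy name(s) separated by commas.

East

For General Cole, Center strictly dominates Left on the remaining rows (North: 7>-3, South: 8>6, East: 4>-2, West: 7>6); eliminate Left.
General Rowe's strategy North is strictly dominated by East (Center: 8>-3, Right: 6>2) and is removed.
For General Rowe, East strictly dominates South on the remaining columns (Center: 8>-5, Right: 6>-2); eliminate South.
For General Rowe, East strictly dominates West on the remaining columns (Center: 8>0, Right: 6>-3); eliminate West.
General Cole's strategy Right is strictly dominated by Center (East: 4>2) and is removed.
Among the remaining strategies, none is strictly dominated by another pure strategy of the same player, so the elimination stops.
Surviving strategies — General Rowe: {East}; General Cole: {Center}.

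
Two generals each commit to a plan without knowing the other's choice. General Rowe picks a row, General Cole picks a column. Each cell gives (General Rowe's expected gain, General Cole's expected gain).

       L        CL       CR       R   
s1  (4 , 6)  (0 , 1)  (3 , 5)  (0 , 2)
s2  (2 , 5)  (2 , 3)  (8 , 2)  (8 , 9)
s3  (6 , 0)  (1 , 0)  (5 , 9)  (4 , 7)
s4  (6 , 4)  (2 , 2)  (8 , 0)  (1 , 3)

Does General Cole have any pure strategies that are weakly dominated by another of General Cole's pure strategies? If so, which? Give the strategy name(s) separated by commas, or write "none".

CL

L is not dominated — it holds its own against CL at s1 (6>1); CR at s1 (6>5); R at s1 (6>2).
CL is weakly dominated by L (s1: 6>1, s2: 5>3, s3: 0=0, s4: 4>2).
CR: no other strategy beats it everywhere (L at s3 (9>0); CL at s1 (5>1); R at s1 (5>2)).
R is not dominated — it holds its own against L at s2 (9>5); CL at s1 (2>1); CR at s2 (9>2).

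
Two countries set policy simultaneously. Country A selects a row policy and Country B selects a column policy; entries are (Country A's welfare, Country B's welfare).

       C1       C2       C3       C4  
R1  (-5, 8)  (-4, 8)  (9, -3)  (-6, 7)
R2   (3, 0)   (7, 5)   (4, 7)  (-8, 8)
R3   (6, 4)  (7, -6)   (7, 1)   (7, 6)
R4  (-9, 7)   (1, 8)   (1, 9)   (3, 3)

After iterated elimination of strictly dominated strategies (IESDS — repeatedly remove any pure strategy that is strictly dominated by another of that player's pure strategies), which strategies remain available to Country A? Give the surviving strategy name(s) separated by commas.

For Country A, R3 strictly dominates R4 on the remaining columns (C1: 6>-9, C2: 7>1, C3: 7>1, C4: 7>3); eliminate R4.
Column C3 is eliminated: C4 beats it against every remaining row (R1: 7>-3, R2: 8>7, R3: 6>1).
Country A's strategy R1 is strictly dominated by R3 (C1: 6>-5, C2: 7>-4, C4: 7>-6) and is removed.
Column C1 is eliminated: C4 beats it against every remaining row (R2: 8>0, R3: 6>4).
For Country B, C4 strictly dominates C2 on the remaining rows (R2: 8>5, R3: 6>-6); eliminate C2.
Row R2 is eliminated: R3 beats it against every remaining column (C4: 7>-8).
Among the remaining strategies, none is strictly dominated by another pure strategy of the same player, so the elimination stops.
Surviving strategies — Country A: {R3}; Country B: {C4}.

R3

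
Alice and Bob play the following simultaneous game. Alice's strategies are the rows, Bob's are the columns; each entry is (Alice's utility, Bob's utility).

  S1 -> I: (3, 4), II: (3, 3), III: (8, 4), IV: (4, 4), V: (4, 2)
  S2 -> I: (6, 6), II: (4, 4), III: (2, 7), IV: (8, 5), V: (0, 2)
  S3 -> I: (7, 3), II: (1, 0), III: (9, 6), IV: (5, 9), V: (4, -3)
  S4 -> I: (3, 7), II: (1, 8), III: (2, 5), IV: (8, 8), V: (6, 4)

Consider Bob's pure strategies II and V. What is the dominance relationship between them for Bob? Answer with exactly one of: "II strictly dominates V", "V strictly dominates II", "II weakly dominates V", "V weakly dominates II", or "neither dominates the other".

II strictly dominates V

Compare II to V across each choice by Alice: S1: 3>2, S2: 4>2, S3: 0>-3, S4: 8>4.
II gives a strictly higher payoff against each choice by Alice, so II strictly dominates V.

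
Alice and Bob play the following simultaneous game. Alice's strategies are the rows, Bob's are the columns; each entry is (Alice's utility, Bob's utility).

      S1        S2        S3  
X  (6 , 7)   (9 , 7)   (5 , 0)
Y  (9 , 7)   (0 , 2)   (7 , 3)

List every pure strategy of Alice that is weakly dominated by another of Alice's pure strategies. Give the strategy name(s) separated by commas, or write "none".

none

X: no other strategy beats it everywhere (Y at S2 (9>0)).
Nothing dominates Y: X at S1 (9>6).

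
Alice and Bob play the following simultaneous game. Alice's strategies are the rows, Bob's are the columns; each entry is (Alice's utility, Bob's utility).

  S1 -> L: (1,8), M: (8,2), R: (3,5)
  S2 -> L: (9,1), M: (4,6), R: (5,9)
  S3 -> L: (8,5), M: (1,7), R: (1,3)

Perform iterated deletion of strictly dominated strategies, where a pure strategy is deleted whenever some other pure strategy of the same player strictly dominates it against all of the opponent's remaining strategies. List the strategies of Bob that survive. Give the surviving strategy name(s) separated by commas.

For Alice, S2 strictly dominates S3 on the remaining columns (L: 9>8, M: 4>1, R: 5>1); eliminate S3.
Bob's strategy M is strictly dominated by R (S1: 5>2, S2: 9>6) and is removed.
For Alice, S2 strictly dominates S1 on the remaining columns (L: 9>1, R: 5>3); eliminate S1.
For Bob, R strictly dominates L on the remaining rows (S2: 9>1); eliminate L.
Among the remaining strategies, none is strictly dominated by another pure strategy of the same player, so the elimination stops.
Surviving strategies — Alice: {S2}; Bob: {R}.

R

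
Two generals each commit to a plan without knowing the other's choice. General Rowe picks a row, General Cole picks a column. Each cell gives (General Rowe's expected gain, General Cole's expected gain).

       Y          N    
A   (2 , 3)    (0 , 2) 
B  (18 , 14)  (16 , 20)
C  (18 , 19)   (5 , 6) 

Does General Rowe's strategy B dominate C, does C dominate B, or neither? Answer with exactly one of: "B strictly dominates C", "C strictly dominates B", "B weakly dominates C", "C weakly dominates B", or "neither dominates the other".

B's payoffs vs C's, by General Cole's action — Y: 18=18, N: 16>5.
B is at least as good everywhere and strictly better somewhere (tied only at Y), so B weakly but not strictly dominates C.

B weakly dominates C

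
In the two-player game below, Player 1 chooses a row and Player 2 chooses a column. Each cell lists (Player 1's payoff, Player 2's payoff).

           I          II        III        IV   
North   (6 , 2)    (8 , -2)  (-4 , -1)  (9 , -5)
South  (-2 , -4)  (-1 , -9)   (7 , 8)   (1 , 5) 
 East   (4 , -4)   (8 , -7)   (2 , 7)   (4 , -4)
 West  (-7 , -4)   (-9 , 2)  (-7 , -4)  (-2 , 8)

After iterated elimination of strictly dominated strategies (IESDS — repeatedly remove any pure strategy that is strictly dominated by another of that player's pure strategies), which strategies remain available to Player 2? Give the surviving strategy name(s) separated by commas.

I, III

For Player 1, North strictly dominates West on the remaining columns (I: 6>-7, II: 8>-9, III: -4>-7, IV: 9>-2); eliminate West.
Column II is eliminated: I beats it against every remaining row (North: 2>-2, South: -4>-9, East: -4>-7).
Column IV is eliminated: III beats it against every remaining row (North: -1>-5, South: 8>5, East: 7>-4).
Among the remaining strategies, none is strictly dominated by another pure strategy of the same player, so the elimination stops.
Surviving strategies — Player 1: {North, South, East}; Player 2: {I, III}.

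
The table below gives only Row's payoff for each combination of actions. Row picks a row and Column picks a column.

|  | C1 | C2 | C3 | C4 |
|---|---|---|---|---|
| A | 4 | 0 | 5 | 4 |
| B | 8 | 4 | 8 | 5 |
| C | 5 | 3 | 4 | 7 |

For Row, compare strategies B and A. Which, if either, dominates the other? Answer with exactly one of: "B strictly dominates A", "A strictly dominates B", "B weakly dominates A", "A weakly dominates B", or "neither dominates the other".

Compare B to A across each choice by Column: C1: 8>4, C2: 4>0, C3: 8>5, C4: 5>4.
B gives a strictly higher payoff against each choice by Column, so B strictly dominates A.

B strictly dominates A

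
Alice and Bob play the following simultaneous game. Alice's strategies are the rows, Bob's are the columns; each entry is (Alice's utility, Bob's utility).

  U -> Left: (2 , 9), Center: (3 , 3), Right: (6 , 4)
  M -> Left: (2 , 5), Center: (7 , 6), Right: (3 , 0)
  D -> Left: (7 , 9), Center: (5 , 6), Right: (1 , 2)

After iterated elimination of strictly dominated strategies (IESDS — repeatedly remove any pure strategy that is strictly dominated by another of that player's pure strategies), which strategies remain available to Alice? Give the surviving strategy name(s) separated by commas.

Bob's strategy Right is strictly dominated by Left (U: 9>4, M: 5>0, D: 9>2) and is removed.
For Alice, D strictly dominates U on the remaining columns (Left: 7>2, Center: 5>3); eliminate U.
Among the remaining strategies, none is strictly dominated by another pure strategy of the same player, so the elimination stops.
Surviving strategies — Alice: {M, D}; Bob: {Left, Center}.

M, D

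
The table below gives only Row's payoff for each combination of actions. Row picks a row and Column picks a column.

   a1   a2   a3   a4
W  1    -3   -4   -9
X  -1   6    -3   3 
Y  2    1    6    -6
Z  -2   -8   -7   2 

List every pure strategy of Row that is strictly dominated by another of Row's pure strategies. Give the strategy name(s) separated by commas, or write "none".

Y strictly dominates W — a1: 2>1, a2: 1>-3, a3: 6>-4, a4: -6>-9.
Nothing dominates X: W at a2 (6>-3); Y at a2 (6>1); Z at a1 (-1>-2).
Y: no other strategy beats it everywhere (W at a1 (2>1); X at a1 (2>-1); Z at a1 (2>-2)).
X strictly dominates Z — a1: -1>-2, a2: 6>-8, a3: -3>-7, a4: 3>2.

W, Z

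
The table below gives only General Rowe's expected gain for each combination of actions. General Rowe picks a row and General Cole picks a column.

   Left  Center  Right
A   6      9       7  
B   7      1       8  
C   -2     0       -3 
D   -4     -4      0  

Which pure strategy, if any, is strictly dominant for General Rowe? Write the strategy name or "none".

A fails to dominate B at Left (6<7).
B fails to dominate A at Center (1<9).
C fails to dominate A at Left (-2<6).
D fails to dominate A at Left (-4<6).
No single strategy dominates all the others.

none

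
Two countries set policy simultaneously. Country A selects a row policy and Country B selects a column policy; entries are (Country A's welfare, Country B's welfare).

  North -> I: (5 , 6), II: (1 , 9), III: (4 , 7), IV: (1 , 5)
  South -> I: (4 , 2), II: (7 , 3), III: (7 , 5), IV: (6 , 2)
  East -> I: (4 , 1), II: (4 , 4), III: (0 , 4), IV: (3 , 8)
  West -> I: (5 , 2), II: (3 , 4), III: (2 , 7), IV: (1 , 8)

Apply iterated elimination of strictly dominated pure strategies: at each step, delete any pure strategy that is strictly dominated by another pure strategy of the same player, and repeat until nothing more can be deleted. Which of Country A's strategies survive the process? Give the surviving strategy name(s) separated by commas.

South

For Country B, II strictly dominates I on the remaining rows (North: 9>6, South: 3>2, East: 4>1, West: 4>2); eliminate I.
Row North is eliminated: South beats it against every remaining column (II: 7>1, III: 7>4, IV: 6>1).
Row East is eliminated: South beats it against every remaining column (II: 7>4, III: 7>0, IV: 6>3).
Row West is eliminated: South beats it against every remaining column (II: 7>3, III: 7>2, IV: 6>1).
Column II is eliminated: III beats it against every remaining row (South: 5>3).
For Country B, III strictly dominates IV on the remaining rows (South: 5>2); eliminate IV.
Among the remaining strategies, none is strictly dominated by another pure strategy of the same player, so the elimination stops.
Surviving strategies — Country A: {South}; Country B: {III}.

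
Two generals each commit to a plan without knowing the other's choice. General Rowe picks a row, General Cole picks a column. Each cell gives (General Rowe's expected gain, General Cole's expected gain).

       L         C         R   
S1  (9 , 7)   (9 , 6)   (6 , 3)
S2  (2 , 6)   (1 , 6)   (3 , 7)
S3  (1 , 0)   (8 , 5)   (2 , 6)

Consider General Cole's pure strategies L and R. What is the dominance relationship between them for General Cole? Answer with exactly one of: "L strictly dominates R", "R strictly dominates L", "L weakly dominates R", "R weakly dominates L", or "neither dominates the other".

L's payoffs vs R's, by General Rowe's action — S1: 7>3, S2: 6<7, S3: 0<6.
L does better at S1 but worse at S2, S3; neither strategy dominates the other.

neither dominates the other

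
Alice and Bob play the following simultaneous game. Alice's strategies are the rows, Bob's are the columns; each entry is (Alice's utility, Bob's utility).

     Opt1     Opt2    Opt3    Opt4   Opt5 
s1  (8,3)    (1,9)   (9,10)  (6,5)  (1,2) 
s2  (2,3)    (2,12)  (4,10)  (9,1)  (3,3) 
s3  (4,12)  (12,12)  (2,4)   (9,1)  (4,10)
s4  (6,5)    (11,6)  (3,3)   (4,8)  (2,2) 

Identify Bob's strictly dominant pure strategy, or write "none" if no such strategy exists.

Opt1 fails to dominate Opt2 at s1 (3<9).
Opt2 fails to dominate Opt1 at s3 (12=12).
Opt3 fails to dominate Opt1 at s3 (4<12).
Opt4 fails to dominate Opt1 at s2 (1<3).
Opt5 fails to dominate Opt1 at s1 (2<3).
No single strategy dominates all the others.

none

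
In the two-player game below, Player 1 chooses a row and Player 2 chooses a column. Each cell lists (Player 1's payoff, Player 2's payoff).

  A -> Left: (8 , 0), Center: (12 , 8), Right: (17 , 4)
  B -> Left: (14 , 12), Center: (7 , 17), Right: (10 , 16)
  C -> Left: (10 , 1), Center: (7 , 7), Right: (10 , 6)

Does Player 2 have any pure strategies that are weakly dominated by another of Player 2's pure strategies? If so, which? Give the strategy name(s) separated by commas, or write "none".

Left is weakly dominated by Center (A: 8>0, B: 17>12, C: 7>1).
Center is not dominated — it holds its own against Left at A (8>0); Right at A (8>4).
Right: dominated, since Center does at least as well everywhere (A: 8>4, B: 17>16, C: 7>6).

Left, Right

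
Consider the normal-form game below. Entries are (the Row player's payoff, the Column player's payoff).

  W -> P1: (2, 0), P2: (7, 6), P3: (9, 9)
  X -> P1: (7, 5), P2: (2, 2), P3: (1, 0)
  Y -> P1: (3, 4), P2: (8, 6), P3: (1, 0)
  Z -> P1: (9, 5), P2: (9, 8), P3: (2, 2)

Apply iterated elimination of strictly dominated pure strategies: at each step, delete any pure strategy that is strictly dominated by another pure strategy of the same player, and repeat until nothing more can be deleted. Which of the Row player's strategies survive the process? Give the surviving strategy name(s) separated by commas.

W, Z

Row X is eliminated: Z beats it against every remaining column (P1: 9>7, P2: 9>2, P3: 2>1).
Row Y is eliminated: Z beats it against every remaining column (P1: 9>3, P2: 9>8, P3: 2>1).
The Column player's strategy P1 is strictly dominated by P2 (W: 6>0, Z: 8>5) and is removed.
Among the remaining strategies, none is strictly dominated by another pure strategy of the same player, so the elimination stops.
Surviving strategies — the Row player: {W, Z}; the Column player: {P2, P3}.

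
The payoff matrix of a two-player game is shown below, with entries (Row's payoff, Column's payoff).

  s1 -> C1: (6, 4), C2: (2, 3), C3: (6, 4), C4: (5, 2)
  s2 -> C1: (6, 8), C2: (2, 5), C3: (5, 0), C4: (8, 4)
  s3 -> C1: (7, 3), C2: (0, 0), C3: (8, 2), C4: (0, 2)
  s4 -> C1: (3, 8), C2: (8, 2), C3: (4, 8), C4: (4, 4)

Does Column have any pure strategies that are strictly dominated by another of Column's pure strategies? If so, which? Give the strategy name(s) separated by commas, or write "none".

C2, C4

C1: no other strategy beats it everywhere (C2 at s1 (4>3); C3 at s1 (4=4); C4 at s1 (4>2)).
C2: dominated, since C1 does at least as well everywhere (s1: 4>3, s2: 8>5, s3: 3>0, s4: 8>2).
Nothing dominates C3: C1 at s1 (4=4); C2 at s1 (4>3); C4 at s1 (4>2).
C1 strictly dominates C4 — s1: 4>2, s2: 8>4, s3: 3>2, s4: 8>4.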